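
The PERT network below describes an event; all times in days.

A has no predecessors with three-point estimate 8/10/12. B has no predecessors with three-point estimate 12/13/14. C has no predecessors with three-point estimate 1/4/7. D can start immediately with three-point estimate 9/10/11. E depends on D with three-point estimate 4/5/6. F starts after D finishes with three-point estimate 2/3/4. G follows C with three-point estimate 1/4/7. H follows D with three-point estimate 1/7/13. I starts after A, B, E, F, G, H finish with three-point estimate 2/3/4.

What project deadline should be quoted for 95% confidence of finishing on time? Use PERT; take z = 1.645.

23.4 days

te_A = (8 + 4·10 + 12)/6 = 60/6 = 10; σ²_A = ((12−8)/6)² = 0.444
te_B = (12 + 4·13 + 14)/6 = 78/6 = 13; σ²_B = ((14−12)/6)² = 0.111
te_C = (1 + 4·4 + 7)/6 = 24/6 = 4; σ²_C = ((7−1)/6)² = 1.000
te_D = (9 + 4·10 + 11)/6 = 60/6 = 10; σ²_D = ((11−9)/6)² = 0.111
te_E = (4 + 4·5 + 6)/6 = 30/6 = 5; σ²_E = ((6−4)/6)² = 0.111
te_F = (2 + 4·3 + 4)/6 = 18/6 = 3; σ²_F = ((4−2)/6)² = 0.111
te_G = (1 + 4·4 + 7)/6 = 24/6 = 4; σ²_G = ((7−1)/6)² = 1.000
te_H = (1 + 4·7 + 13)/6 = 42/6 = 7; σ²_H = ((13−1)/6)² = 4.000
te_I = (2 + 4·3 + 4)/6 = 18/6 = 3; σ²_I = ((4−2)/6)² = 0.111

Forward pass:
ES_A = 0; EF_A = 10
ES_B = 0; EF_B = 13
ES_C = 0; EF_C = 4
ES_D = 0; EF_D = 10
ES_E = 10; EF_E = 10+5 = 15
ES_F = 10; EF_F = 10+3 = 13
ES_G = 4; EF_G = 4+4 = 8
ES_H = 10; EF_H = 10+7 = 17
ES_I = max(EF_A=10, EF_B=13, EF_E=15, EF_F=13, EF_G=8, EF_H=17) = 17; EF_I = 17+3 = 20
Expected project duration μ = 20 days. Critical path: D → H → I.

Variance along critical path = 0.111 + 4.000 + 0.111 = 4.222; σ = 2.055 days.
D = μ + z·σ = 20 + 1.645·2.055 = 23.4 days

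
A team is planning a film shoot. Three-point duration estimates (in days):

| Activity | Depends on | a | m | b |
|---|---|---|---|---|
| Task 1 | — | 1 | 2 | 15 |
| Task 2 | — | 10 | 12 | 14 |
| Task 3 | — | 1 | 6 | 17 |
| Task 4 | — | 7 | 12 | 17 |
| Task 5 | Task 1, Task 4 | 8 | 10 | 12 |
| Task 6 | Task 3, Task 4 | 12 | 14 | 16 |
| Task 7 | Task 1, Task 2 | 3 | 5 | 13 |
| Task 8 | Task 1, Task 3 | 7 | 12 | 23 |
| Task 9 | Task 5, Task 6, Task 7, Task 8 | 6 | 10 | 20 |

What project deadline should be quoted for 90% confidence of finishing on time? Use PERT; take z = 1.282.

te_Task 1 = (1 + 4·2 + 15)/6 = 24/6 = 4; σ²_Task 1 = ((15−1)/6)² = 5.444
te_Task 2 = (10 + 4·12 + 14)/6 = 72/6 = 12; σ²_Task 2 = ((14−10)/6)² = 0.444
te_Task 3 = (1 + 4·6 + 17)/6 = 42/6 = 7; σ²_Task 3 = ((17−1)/6)² = 7.111
te_Task 4 = (7 + 4·12 + 17)/6 = 72/6 = 12; σ²_Task 4 = ((17−7)/6)² = 2.778
te_Task 5 = (8 + 4·10 + 12)/6 = 60/6 = 10; σ²_Task 5 = ((12−8)/6)² = 0.444
te_Task 6 = (12 + 4·14 + 16)/6 = 84/6 = 14; σ²_Task 6 = ((16−12)/6)² = 0.444
te_Task 7 = (3 + 4·5 + 13)/6 = 36/6 = 6; σ²_Task 7 = ((13−3)/6)² = 2.778
te_Task 8 = (7 + 4·12 + 23)/6 = 78/6 = 13; σ²_Task 8 = ((23−7)/6)² = 7.111
te_Task 9 = (6 + 4·10 + 20)/6 = 66/6 = 11; σ²_Task 9 = ((20−6)/6)² = 5.444

Forward pass:
ES_Task 1 = 0; EF_Task 1 = 4
ES_Task 2 = 0; EF_Task 2 = 12
ES_Task 3 = 0; EF_Task 3 = 7
ES_Task 4 = 0; EF_Task 4 = 12
ES_Task 5 = max(EF_Task 1=4, EF_Task 4=12) = 12; EF_Task 5 = 12+10 = 22
ES_Task 6 = max(EF_Task 3=7, EF_Task 4=12) = 12; EF_Task 6 = 12+14 = 26
ES_Task 7 = max(EF_Task 1=4, EF_Task 2=12) = 12; EF_Task 7 = 12+6 = 18
ES_Task 8 = max(EF_Task 1=4, EF_Task 3=7) = 7; EF_Task 8 = 7+13 = 20
ES_Task 9 = max(EF_Task 5=22, EF_Task 6=26, EF_Task 7=18, EF_Task 8=20) = 26; EF_Task 9 = 26+11 = 37
Expected project duration μ = 37 days. Critical path: Task 4 → Task 6 → Task 9.

Variance along critical path = 2.778 + 0.444 + 5.444 = 8.667; σ = 2.944 days.
D = μ + z·σ = 37 + 1.282·2.944 = 40.8 days

40.8 days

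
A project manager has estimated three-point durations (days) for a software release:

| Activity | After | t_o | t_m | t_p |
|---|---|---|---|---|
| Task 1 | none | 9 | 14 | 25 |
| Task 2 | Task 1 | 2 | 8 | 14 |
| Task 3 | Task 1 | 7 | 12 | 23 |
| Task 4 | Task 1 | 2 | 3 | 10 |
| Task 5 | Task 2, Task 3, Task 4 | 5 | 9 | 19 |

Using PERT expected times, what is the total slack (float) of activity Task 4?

9 days

te_Task 1 = (9 + 4·14 + 25)/6 = 90/6 = 15
te_Task 2 = (2 + 4·8 + 14)/6 = 48/6 = 8
te_Task 3 = (7 + 4·12 + 23)/6 = 78/6 = 13
te_Task 4 = (2 + 4·3 + 10)/6 = 24/6 = 4
te_Task 5 = (5 + 4·9 + 19)/6 = 60/6 = 10

Forward pass:
ES_Task 1 = 0; EF_Task 1 = 15
ES_Task 2 = 15; EF_Task 2 = 15+8 = 23
ES_Task 3 = 15; EF_Task 3 = 15+13 = 28
ES_Task 4 = 15; EF_Task 4 = 15+4 = 19
ES_Task 5 = max(EF_Task 2=23, EF_Task 3=28, EF_Task 4=19) = 28; EF_Task 5 = 28+10 = 38
Expected project duration μ = 38 days. Critical path: Task 1 → Task 3 → Task 5.

Backward pass:
LF_Task 5 = 38; LS_Task 5 = 38−10 = 28
LF_Task 4 = LS_Task 5 = 28; LS_Task 4 = 28−4 = 24
LF_Task 3 = LS_Task 5 = 28; LS_Task 3 = 28−13 = 15
LF_Task 2 = LS_Task 5 = 28; LS_Task 2 = 28−8 = 20
LF_Task 1 = min(LS_Task 2=20, LS_Task 3=15, LS_Task 4=24) = 15; LS_Task 1 = 15−15 = 0
Slack_Task 4 = LS_Task 4 − ES_Task 4 = 24 − 15 = 9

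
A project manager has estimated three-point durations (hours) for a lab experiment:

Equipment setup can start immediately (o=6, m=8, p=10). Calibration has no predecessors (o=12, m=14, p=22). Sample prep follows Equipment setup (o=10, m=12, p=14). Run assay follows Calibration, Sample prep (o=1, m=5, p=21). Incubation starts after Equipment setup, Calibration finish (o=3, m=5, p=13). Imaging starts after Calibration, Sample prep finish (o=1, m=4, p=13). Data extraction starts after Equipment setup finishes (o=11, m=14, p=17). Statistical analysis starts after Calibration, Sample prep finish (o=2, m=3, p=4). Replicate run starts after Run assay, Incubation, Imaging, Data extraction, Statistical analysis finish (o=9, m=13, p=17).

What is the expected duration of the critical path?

te_Equipment setup = (6 + 4·8 + 10)/6 = 48/6 = 8
te_Calibration = (12 + 4·14 + 22)/6 = 90/6 = 15
te_Sample prep = (10 + 4·12 + 14)/6 = 72/6 = 12
te_Run assay = (1 + 4·5 + 21)/6 = 42/6 = 7
te_Incubation = (3 + 4·5 + 13)/6 = 36/6 = 6
te_Imaging = (1 + 4·4 + 13)/6 = 30/6 = 5
te_Data extraction = (11 + 4·14 + 17)/6 = 84/6 = 14
te_Statistical analysis = (2 + 4·3 + 4)/6 = 18/6 = 3
te_Replicate run = (9 + 4·13 + 17)/6 = 78/6 = 13

Forward pass:
ES_Equipment setup = 0; EF_Equipment setup = 8
ES_Calibration = 0; EF_Calibration = 15
ES_Sample prep = 8; EF_Sample prep = 8+12 = 20
ES_Run assay = max(EF_Calibration=15, EF_Sample prep=20) = 20; EF_Run assay = 20+7 = 27
ES_Incubation = max(EF_Equipment setup=8, EF_Calibration=15) = 15; EF_Incubation = 15+6 = 21
ES_Imaging = max(EF_Calibration=15, EF_Sample prep=20) = 20; EF_Imaging = 20+5 = 25
ES_Data extraction = 8; EF_Data extraction = 8+14 = 22
ES_Statistical analysis = max(EF_Calibration=15, EF_Sample prep=20) = 20; EF_Statistical analysis = 20+3 = 23
ES_Replicate run = max(EF_Run assay=27, EF_Incubation=21, EF_Imaging=25, EF_Data extraction=22, EF_Statistical analysis=23) = 27; EF_Replicate run = 27+13 = 40
Expected project duration μ = 40 hours. Critical path: Equipment setup → Sample prep → Run assay → Replicate run.

40 hours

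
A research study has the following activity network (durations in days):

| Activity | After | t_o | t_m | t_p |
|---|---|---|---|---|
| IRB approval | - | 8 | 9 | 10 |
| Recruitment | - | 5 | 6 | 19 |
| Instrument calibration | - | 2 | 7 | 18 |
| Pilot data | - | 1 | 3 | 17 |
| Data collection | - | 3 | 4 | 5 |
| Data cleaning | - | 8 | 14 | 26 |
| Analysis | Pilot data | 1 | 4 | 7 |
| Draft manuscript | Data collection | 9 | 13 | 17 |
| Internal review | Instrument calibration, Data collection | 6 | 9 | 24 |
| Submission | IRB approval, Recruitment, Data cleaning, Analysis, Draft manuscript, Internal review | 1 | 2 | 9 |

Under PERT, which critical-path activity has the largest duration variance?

Internal review

te_IRB approval = (8 + 4·9 + 10)/6 = 54/6 = 9; σ²_IRB approval = ((10−8)/6)² = 0.111
te_Recruitment = (5 + 4·6 + 19)/6 = 48/6 = 8; σ²_Recruitment = ((19−5)/6)² = 5.444
te_Instrument calibration = (2 + 4·7 + 18)/6 = 48/6 = 8; σ²_Instrument calibration = ((18−2)/6)² = 7.111
te_Pilot data = (1 + 4·3 + 17)/6 = 30/6 = 5; σ²_Pilot data = ((17−1)/6)² = 7.111
te_Data collection = (3 + 4·4 + 5)/6 = 24/6 = 4; σ²_Data collection = ((5−3)/6)² = 0.111
te_Data cleaning = (8 + 4·14 + 26)/6 = 90/6 = 15; σ²_Data cleaning = ((26−8)/6)² = 9.000
te_Analysis = (1 + 4·4 + 7)/6 = 24/6 = 4; σ²_Analysis = ((7−1)/6)² = 1.000
te_Draft manuscript = (9 + 4·13 + 17)/6 = 78/6 = 13; σ²_Draft manuscript = ((17−9)/6)² = 1.778
te_Internal review = (6 + 4·9 + 24)/6 = 66/6 = 11; σ²_Internal review = ((24−6)/6)² = 9.000
te_Submission = (1 + 4·2 + 9)/6 = 18/6 = 3; σ²_Submission = ((9−1)/6)² = 1.778

Forward pass:
ES_IRB approval = 0; EF_IRB approval = 9
ES_Recruitment = 0; EF_Recruitment = 8
ES_Instrument calibration = 0; EF_Instrument calibration = 8
ES_Pilot data = 0; EF_Pilot data = 5
ES_Data collection = 0; EF_Data collection = 4
ES_Data cleaning = 0; EF_Data cleaning = 15
ES_Analysis = 5; EF_Analysis = 5+4 = 9
ES_Draft manuscript = 4; EF_Draft manuscript = 4+13 = 17
ES_Internal review = max(EF_Instrument calibration=8, EF_Data collection=4) = 8; EF_Internal review = 8+11 = 19
ES_Submission = max(EF_IRB approval=9, EF_Recruitment=8, EF_Data cleaning=15, EF_Analysis=9, EF_Draft manuscript=17, EF_Internal review=19) = 19; EF_Submission = 19+3 = 22
Expected project duration μ = 22 days. Critical path: Instrument calibration → Internal review → Submission.

Variances on critical path: σ²_Instrument calibration=7.111, σ²_Internal review=9.000, σ²_Submission=1.778.
Largest is σ²_Internal review = 9.000.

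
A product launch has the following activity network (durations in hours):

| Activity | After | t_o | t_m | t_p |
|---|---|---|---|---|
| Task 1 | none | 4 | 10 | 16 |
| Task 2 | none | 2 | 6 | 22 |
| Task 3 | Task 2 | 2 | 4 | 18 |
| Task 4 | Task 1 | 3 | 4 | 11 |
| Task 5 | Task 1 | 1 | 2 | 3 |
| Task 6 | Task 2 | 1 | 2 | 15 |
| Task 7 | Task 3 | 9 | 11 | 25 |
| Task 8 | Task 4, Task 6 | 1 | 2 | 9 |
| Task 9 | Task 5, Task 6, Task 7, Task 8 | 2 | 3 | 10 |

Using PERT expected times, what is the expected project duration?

31 hours

te_Task 1 = (4 + 4·10 + 16)/6 = 60/6 = 10
te_Task 2 = (2 + 4·6 + 22)/6 = 48/6 = 8
te_Task 3 = (2 + 4·4 + 18)/6 = 36/6 = 6
te_Task 4 = (3 + 4·4 + 11)/6 = 30/6 = 5
te_Task 5 = (1 + 4·2 + 3)/6 = 12/6 = 2
te_Task 6 = (1 + 4·2 + 15)/6 = 24/6 = 4
te_Task 7 = (9 + 4·11 + 25)/6 = 78/6 = 13
te_Task 8 = (1 + 4·2 + 9)/6 = 18/6 = 3
te_Task 9 = (2 + 4·3 + 10)/6 = 24/6 = 4

Forward pass:
ES_Task 1 = 0; EF_Task 1 = 10
ES_Task 2 = 0; EF_Task 2 = 8
ES_Task 3 = 8; EF_Task 3 = 8+6 = 14
ES_Task 4 = 10; EF_Task 4 = 10+5 = 15
ES_Task 5 = 10; EF_Task 5 = 10+2 = 12
ES_Task 6 = 8; EF_Task 6 = 8+4 = 12
ES_Task 7 = 14; EF_Task 7 = 14+13 = 27
ES_Task 8 = max(EF_Task 4=15, EF_Task 6=12) = 15; EF_Task 8 = 15+3 = 18
ES_Task 9 = max(EF_Task 5=12, EF_Task 6=12, EF_Task 7=27, EF_Task 8=18) = 27; EF_Task 9 = 27+4 = 31
Expected project duration μ = 31 hours. Critical path: Task 2 → Task 3 → Task 7 → Task 9.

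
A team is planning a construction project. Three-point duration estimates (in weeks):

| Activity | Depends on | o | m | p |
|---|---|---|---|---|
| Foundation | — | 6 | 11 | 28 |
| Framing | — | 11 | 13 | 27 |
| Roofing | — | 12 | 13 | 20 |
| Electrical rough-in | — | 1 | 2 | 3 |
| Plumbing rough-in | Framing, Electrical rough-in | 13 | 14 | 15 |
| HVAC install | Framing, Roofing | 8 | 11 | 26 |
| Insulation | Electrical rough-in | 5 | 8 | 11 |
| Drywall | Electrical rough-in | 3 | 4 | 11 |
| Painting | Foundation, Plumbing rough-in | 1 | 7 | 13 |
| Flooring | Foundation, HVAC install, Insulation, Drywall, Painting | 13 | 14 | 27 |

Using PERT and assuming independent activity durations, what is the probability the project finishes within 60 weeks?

0.975

te_Foundation = (6 + 4·11 + 28)/6 = 78/6 = 13; σ²_Foundation = ((28−6)/6)² = 13.444
te_Framing = (11 + 4·13 + 27)/6 = 90/6 = 15; σ²_Framing = ((27−11)/6)² = 7.111
te_Roofing = (12 + 4·13 + 20)/6 = 84/6 = 14; σ²_Roofing = ((20−12)/6)² = 1.778
te_Electrical rough-in = (1 + 4·2 + 3)/6 = 12/6 = 2; σ²_Electrical rough-in = ((3−1)/6)² = 0.111
te_Plumbing rough-in = (13 + 4·14 + 15)/6 = 84/6 = 14; σ²_Plumbing rough-in = ((15−13)/6)² = 0.111
te_HVAC install = (8 + 4·11 + 26)/6 = 78/6 = 13; σ²_HVAC install = ((26−8)/6)² = 9.000
te_Insulation = (5 + 4·8 + 11)/6 = 48/6 = 8; σ²_Insulation = ((11−5)/6)² = 1.000
te_Drywall = (3 + 4·4 + 11)/6 = 30/6 = 5; σ²_Drywall = ((11−3)/6)² = 1.778
te_Painting = (1 + 4·7 + 13)/6 = 42/6 = 7; σ²_Painting = ((13−1)/6)² = 4.000
te_Flooring = (13 + 4·14 + 27)/6 = 96/6 = 16; σ²_Flooring = ((27−13)/6)² = 5.444

Forward pass:
ES_Foundation = 0; EF_Foundation = 13
ES_Framing = 0; EF_Framing = 15
ES_Roofing = 0; EF_Roofing = 14
ES_Electrical rough-in = 0; EF_Electrical rough-in = 2
ES_Plumbing rough-in = max(EF_Framing=15, EF_Electrical rough-in=2) = 15; EF_Plumbing rough-in = 15+14 = 29
ES_HVAC install = max(EF_Framing=15, EF_Roofing=14) = 15; EF_HVAC install = 15+13 = 28
ES_Insulation = 2; EF_Insulation = 2+8 = 10
ES_Drywall = 2; EF_Drywall = 2+5 = 7
ES_Painting = max(EF_Foundation=13, EF_Plumbing rough-in=29) = 29; EF_Painting = 29+7 = 36
ES_Flooring = max(EF_Foundation=13, EF_HVAC install=28, EF_Insulation=10, EF_Drywall=7, EF_Painting=36) = 36; EF_Flooring = 36+16 = 52
Expected project duration μ = 52 weeks. Critical path: Framing → Plumbing rough-in → Painting → Flooring.

Variance along critical path = 7.111 + 0.111 + 4.000 + 5.444 = 16.667; σ = √16.667 = 4.082 weeks.
Z = (60 − 52) / 4.082 = 1.960
P(T ≤ 60) = Φ(1.960) ≈ 0.975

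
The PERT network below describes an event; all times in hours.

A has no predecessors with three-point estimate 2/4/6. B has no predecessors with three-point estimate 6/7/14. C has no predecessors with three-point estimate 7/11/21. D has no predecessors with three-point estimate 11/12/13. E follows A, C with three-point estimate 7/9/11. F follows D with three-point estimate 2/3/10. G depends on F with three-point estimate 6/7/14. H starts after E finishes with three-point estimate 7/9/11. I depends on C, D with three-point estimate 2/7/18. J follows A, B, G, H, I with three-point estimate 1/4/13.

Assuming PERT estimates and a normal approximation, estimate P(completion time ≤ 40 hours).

0.940

te_A = (2 + 4·4 + 6)/6 = 24/6 = 4; σ²_A = ((6−2)/6)² = 0.444
te_B = (6 + 4·7 + 14)/6 = 48/6 = 8; σ²_B = ((14−6)/6)² = 1.778
te_C = (7 + 4·11 + 21)/6 = 72/6 = 12; σ²_C = ((21−7)/6)² = 5.444
te_D = (11 + 4·12 + 13)/6 = 72/6 = 12; σ²_D = ((13−11)/6)² = 0.111
te_E = (7 + 4·9 + 11)/6 = 54/6 = 9; σ²_E = ((11−7)/6)² = 0.444
te_F = (2 + 4·3 + 10)/6 = 24/6 = 4; σ²_F = ((10−2)/6)² = 1.778
te_G = (6 + 4·7 + 14)/6 = 48/6 = 8; σ²_G = ((14−6)/6)² = 1.778
te_H = (7 + 4·9 + 11)/6 = 54/6 = 9; σ²_H = ((11−7)/6)² = 0.444
te_I = (2 + 4·7 + 18)/6 = 48/6 = 8; σ²_I = ((18−2)/6)² = 7.111
te_J = (1 + 4·4 + 13)/6 = 30/6 = 5; σ²_J = ((13−1)/6)² = 4.000

Forward pass:
ES_A = 0; EF_A = 4
ES_B = 0; EF_B = 8
ES_C = 0; EF_C = 12
ES_D = 0; EF_D = 12
ES_E = max(EF_A=4, EF_C=12) = 12; EF_E = 12+9 = 21
ES_F = 12; EF_F = 12+4 = 16
ES_G = 16; EF_G = 16+8 = 24
ES_H = 21; EF_H = 21+9 = 30
ES_I = max(EF_C=12, EF_D=12) = 12; EF_I = 12+8 = 20
ES_J = max(EF_A=4, EF_B=8, EF_G=24, EF_H=30, EF_I=20) = 30; EF_J = 30+5 = 35
Expected project duration μ = 35 hours. Critical path: C → E → H → J.

Variance along critical path = 5.444 + 0.444 + 0.444 + 4.000 = 10.333; σ = √10.333 = 3.215 hours.
Z = (40 − 35) / 3.215 = 1.555
P(T ≤ 40) = Φ(1.555) ≈ 0.940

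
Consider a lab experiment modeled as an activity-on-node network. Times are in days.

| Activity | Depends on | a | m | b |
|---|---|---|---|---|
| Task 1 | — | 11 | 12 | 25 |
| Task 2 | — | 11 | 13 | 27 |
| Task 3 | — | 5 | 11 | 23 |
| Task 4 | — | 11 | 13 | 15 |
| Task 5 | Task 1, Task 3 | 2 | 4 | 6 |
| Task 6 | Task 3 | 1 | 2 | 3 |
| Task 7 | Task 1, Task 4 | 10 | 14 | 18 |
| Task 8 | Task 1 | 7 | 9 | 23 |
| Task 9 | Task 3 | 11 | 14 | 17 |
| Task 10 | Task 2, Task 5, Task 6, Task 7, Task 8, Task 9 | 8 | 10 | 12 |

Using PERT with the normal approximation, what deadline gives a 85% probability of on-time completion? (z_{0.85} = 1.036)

te_Task 1 = (11 + 4·12 + 25)/6 = 84/6 = 14; σ²_Task 1 = ((25−11)/6)² = 5.444
te_Task 2 = (11 + 4·13 + 27)/6 = 90/6 = 15; σ²_Task 2 = ((27−11)/6)² = 7.111
te_Task 3 = (5 + 4·11 + 23)/6 = 72/6 = 12; σ²_Task 3 = ((23−5)/6)² = 9.000
te_Task 4 = (11 + 4·13 + 15)/6 = 78/6 = 13; σ²_Task 4 = ((15−11)/6)² = 0.444
te_Task 5 = (2 + 4·4 + 6)/6 = 24/6 = 4; σ²_Task 5 = ((6−2)/6)² = 0.444
te_Task 6 = (1 + 4·2 + 3)/6 = 12/6 = 2; σ²_Task 6 = ((3−1)/6)² = 0.111
te_Task 7 = (10 + 4·14 + 18)/6 = 84/6 = 14; σ²_Task 7 = ((18−10)/6)² = 1.778
te_Task 8 = (7 + 4·9 + 23)/6 = 66/6 = 11; σ²_Task 8 = ((23−7)/6)² = 7.111
te_Task 9 = (11 + 4·14 + 17)/6 = 84/6 = 14; σ²_Task 9 = ((17−11)/6)² = 1.000
te_Task 10 = (8 + 4·10 + 12)/6 = 60/6 = 10; σ²_Task 10 = ((12−8)/6)² = 0.444

Forward pass:
ES_Task 1 = 0; EF_Task 1 = 14
ES_Task 2 = 0; EF_Task 2 = 15
ES_Task 3 = 0; EF_Task 3 = 12
ES_Task 4 = 0; EF_Task 4 = 13
ES_Task 5 = max(EF_Task 1=14, EF_Task 3=12) = 14; EF_Task 5 = 14+4 = 18
ES_Task 6 = 12; EF_Task 6 = 12+2 = 14
ES_Task 7 = max(EF_Task 1=14, EF_Task 4=13) = 14; EF_Task 7 = 14+14 = 28
ES_Task 8 = 14; EF_Task 8 = 14+11 = 25
ES_Task 9 = 12; EF_Task 9 = 12+14 = 26
ES_Task 10 = max(EF_Task 2=15, EF_Task 5=18, EF_Task 6=14, EF_Task 7=28, EF_Task 8=25, EF_Task 9=26) = 28; EF_Task 10 = 28+10 = 38
Expected project duration μ = 38 days. Critical path: Task 1 → Task 7 → Task 10.

Variance along critical path = 5.444 + 1.778 + 0.444 = 7.667; σ = 2.769 days.
D = μ + z·σ = 38 + 1.036·2.769 = 40.9 days

40.9 days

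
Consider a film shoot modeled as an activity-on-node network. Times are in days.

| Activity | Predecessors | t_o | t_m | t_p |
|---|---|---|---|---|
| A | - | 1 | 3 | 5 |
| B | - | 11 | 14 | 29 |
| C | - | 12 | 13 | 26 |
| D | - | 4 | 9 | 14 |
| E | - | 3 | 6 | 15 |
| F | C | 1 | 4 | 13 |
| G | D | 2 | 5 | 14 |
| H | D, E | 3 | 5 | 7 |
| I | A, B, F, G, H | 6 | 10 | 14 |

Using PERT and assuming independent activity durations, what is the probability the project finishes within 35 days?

0.932

te_A = (1 + 4·3 + 5)/6 = 18/6 = 3; σ²_A = ((5−1)/6)² = 0.444
te_B = (11 + 4·14 + 29)/6 = 96/6 = 16; σ²_B = ((29−11)/6)² = 9.000
te_C = (12 + 4·13 + 26)/6 = 90/6 = 15; σ²_C = ((26−12)/6)² = 5.444
te_D = (4 + 4·9 + 14)/6 = 54/6 = 9; σ²_D = ((14−4)/6)² = 2.778
te_E = (3 + 4·6 + 15)/6 = 42/6 = 7; σ²_E = ((15−3)/6)² = 4.000
te_F = (1 + 4·4 + 13)/6 = 30/6 = 5; σ²_F = ((13−1)/6)² = 4.000
te_G = (2 + 4·5 + 14)/6 = 36/6 = 6; σ²_G = ((14−2)/6)² = 4.000
te_H = (3 + 4·5 + 7)/6 = 30/6 = 5; σ²_H = ((7−3)/6)² = 0.444
te_I = (6 + 4·10 + 14)/6 = 60/6 = 10; σ²_I = ((14−6)/6)² = 1.778

Forward pass:
ES_A = 0; EF_A = 3
ES_B = 0; EF_B = 16
ES_C = 0; EF_C = 15
ES_D = 0; EF_D = 9
ES_E = 0; EF_E = 7
ES_F = 15; EF_F = 15+5 = 20
ES_G = 9; EF_G = 9+6 = 15
ES_H = max(EF_D=9, EF_E=7) = 9; EF_H = 9+5 = 14
ES_I = max(EF_A=3, EF_B=16, EF_F=20, EF_G=15, EF_H=14) = 20; EF_I = 20+10 = 30
Expected project duration μ = 30 days. Critical path: C → F → I.

Variance along critical path = 5.444 + 4.000 + 1.778 = 11.222; σ = √11.222 = 3.350 days.
Z = (35 − 30) / 3.350 = 1.493
P(T ≤ 35) = Φ(1.493) ≈ 0.932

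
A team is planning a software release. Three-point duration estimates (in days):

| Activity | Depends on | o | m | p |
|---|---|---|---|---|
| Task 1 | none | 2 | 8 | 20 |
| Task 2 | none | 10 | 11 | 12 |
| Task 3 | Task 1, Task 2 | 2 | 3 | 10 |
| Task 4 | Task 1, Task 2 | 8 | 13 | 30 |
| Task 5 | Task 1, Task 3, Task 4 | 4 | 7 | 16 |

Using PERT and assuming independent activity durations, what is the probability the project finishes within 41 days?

te_Task 1 = (2 + 4·8 + 20)/6 = 54/6 = 9; σ²_Task 1 = ((20−2)/6)² = 9.000
te_Task 2 = (10 + 4·11 + 12)/6 = 66/6 = 11; σ²_Task 2 = ((12−10)/6)² = 0.111
te_Task 3 = (2 + 4·3 + 10)/6 = 24/6 = 4; σ²_Task 3 = ((10−2)/6)² = 1.778
te_Task 4 = (8 + 4·13 + 30)/6 = 90/6 = 15; σ²_Task 4 = ((30−8)/6)² = 13.444
te_Task 5 = (4 + 4·7 + 16)/6 = 48/6 = 8; σ²_Task 5 = ((16−4)/6)² = 4.000

Forward pass:
ES_Task 1 = 0; EF_Task 1 = 9
ES_Task 2 = 0; EF_Task 2 = 11
ES_Task 3 = max(EF_Task 1=9, EF_Task 2=11) = 11; EF_Task 3 = 11+4 = 15
ES_Task 4 = max(EF_Task 1=9, EF_Task 2=11) = 11; EF_Task 4 = 11+15 = 26
ES_Task 5 = max(EF_Task 1=9, EF_Task 3=15, EF_Task 4=26) = 26; EF_Task 5 = 26+8 = 34
Expected project duration μ = 34 days. Critical path: Task 2 → Task 4 → Task 5.

Variance along critical path = 0.111 + 13.444 + 4.000 = 17.556; σ = √17.556 = 4.190 days.
Z = (41 − 34) / 4.190 = 1.671
P(T ≤ 41) = Φ(1.671) ≈ 0.953

0.953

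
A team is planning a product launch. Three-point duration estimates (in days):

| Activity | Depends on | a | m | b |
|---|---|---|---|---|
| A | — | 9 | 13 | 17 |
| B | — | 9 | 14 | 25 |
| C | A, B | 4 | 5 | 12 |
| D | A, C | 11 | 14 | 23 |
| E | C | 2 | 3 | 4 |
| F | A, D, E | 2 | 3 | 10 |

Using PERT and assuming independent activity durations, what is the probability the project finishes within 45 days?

0.904

te_A = (9 + 4·13 + 17)/6 = 78/6 = 13; σ²_A = ((17−9)/6)² = 1.778
te_B = (9 + 4·14 + 25)/6 = 90/6 = 15; σ²_B = ((25−9)/6)² = 7.111
te_C = (4 + 4·5 + 12)/6 = 36/6 = 6; σ²_C = ((12−4)/6)² = 1.778
te_D = (11 + 4·14 + 23)/6 = 90/6 = 15; σ²_D = ((23−11)/6)² = 4.000
te_E = (2 + 4·3 + 4)/6 = 18/6 = 3; σ²_E = ((4−2)/6)² = 0.111
te_F = (2 + 4·3 + 10)/6 = 24/6 = 4; σ²_F = ((10−2)/6)² = 1.778

Forward pass:
ES_A = 0; EF_A = 13
ES_B = 0; EF_B = 15
ES_C = max(EF_A=13, EF_B=15) = 15; EF_C = 15+6 = 21
ES_D = max(EF_A=13, EF_C=21) = 21; EF_D = 21+15 = 36
ES_E = 21; EF_E = 21+3 = 24
ES_F = max(EF_A=13, EF_D=36, EF_E=24) = 36; EF_F = 36+4 = 40
Expected project duration μ = 40 days. Critical path: B → C → D → F.

Variance along critical path = 7.111 + 1.778 + 4.000 + 1.778 = 14.667; σ = √14.667 = 3.830 days.
Z = (45 − 40) / 3.830 = 1.306
P(T ≤ 45) = Φ(1.306) ≈ 0.904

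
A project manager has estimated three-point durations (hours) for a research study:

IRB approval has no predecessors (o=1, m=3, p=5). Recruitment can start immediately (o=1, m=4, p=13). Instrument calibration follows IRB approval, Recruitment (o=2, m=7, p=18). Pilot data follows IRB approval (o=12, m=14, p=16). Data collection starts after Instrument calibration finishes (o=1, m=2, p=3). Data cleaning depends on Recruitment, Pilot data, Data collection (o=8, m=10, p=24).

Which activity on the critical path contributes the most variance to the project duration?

te_IRB approval = (1 + 4·3 + 5)/6 = 18/6 = 3; σ²_IRB approval = ((5−1)/6)² = 0.444
te_Recruitment = (1 + 4·4 + 13)/6 = 30/6 = 5; σ²_Recruitment = ((13−1)/6)² = 4.000
te_Instrument calibration = (2 + 4·7 + 18)/6 = 48/6 = 8; σ²_Instrument calibration = ((18−2)/6)² = 7.111
te_Pilot data = (12 + 4·14 + 16)/6 = 84/6 = 14; σ²_Pilot data = ((16−12)/6)² = 0.444
te_Data collection = (1 + 4·2 + 3)/6 = 12/6 = 2; σ²_Data collection = ((3−1)/6)² = 0.111
te_Data cleaning = (8 + 4·10 + 24)/6 = 72/6 = 12; σ²_Data cleaning = ((24−8)/6)² = 7.111

Forward pass:
ES_IRB approval = 0; EF_IRB approval = 3
ES_Recruitment = 0; EF_Recruitment = 5
ES_Instrument calibration = max(EF_IRB approval=3, EF_Recruitment=5) = 5; EF_Instrument calibration = 5+8 = 13
ES_Pilot data = 3; EF_Pilot data = 3+14 = 17
ES_Data collection = 13; EF_Data collection = 13+2 = 15
ES_Data cleaning = max(EF_Recruitment=5, EF_Pilot data=17, EF_Data collection=15) = 17; EF_Data cleaning = 17+12 = 29
Expected project duration μ = 29 hours. Critical path: IRB approval → Pilot data → Data cleaning.

Variances on critical path: σ²_IRB approval=0.444, σ²_Pilot data=0.444, σ²_Data cleaning=7.111.
Largest is σ²_Data cleaning = 7.111.

Data cleaning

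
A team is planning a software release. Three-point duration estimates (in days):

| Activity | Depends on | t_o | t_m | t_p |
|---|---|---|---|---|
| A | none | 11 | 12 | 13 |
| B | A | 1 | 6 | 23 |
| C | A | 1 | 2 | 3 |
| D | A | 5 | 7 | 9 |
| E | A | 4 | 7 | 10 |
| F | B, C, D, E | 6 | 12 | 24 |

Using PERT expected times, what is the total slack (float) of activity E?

te_A = (11 + 4·12 + 13)/6 = 72/6 = 12
te_B = (1 + 4·6 + 23)/6 = 48/6 = 8
te_C = (1 + 4·2 + 3)/6 = 12/6 = 2
te_D = (5 + 4·7 + 9)/6 = 42/6 = 7
te_E = (4 + 4·7 + 10)/6 = 42/6 = 7
te_F = (6 + 4·12 + 24)/6 = 78/6 = 13

Forward pass:
ES_A = 0; EF_A = 12
ES_B = 12; EF_B = 12+8 = 20
ES_C = 12; EF_C = 12+2 = 14
ES_D = 12; EF_D = 12+7 = 19
ES_E = 12; EF_E = 12+7 = 19
ES_F = max(EF_B=20, EF_C=14, EF_D=19, EF_E=19) = 20; EF_F = 20+13 = 33
Expected project duration μ = 33 days. Critical path: A → B → F.

Backward pass:
LF_F = 33; LS_F = 33−13 = 20
LF_E = LS_F = 20; LS_E = 20−7 = 13
LF_D = LS_F = 20; LS_D = 20−7 = 13
LF_C = LS_F = 20; LS_C = 20−2 = 18
LF_B = LS_F = 20; LS_B = 20−8 = 12
LF_A = min(LS_B=12, LS_C=18, LS_D=13, LS_E=13) = 12; LS_A = 12−12 = 0
Slack_E = LS_E − ES_E = 13 − 12 = 1

1 days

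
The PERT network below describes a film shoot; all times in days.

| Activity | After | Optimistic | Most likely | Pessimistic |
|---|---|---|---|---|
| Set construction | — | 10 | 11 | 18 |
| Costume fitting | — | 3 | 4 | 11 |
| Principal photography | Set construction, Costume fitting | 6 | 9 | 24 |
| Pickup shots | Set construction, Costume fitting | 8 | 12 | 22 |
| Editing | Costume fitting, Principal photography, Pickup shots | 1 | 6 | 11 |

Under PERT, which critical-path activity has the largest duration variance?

te_Set construction = (10 + 4·11 + 18)/6 = 72/6 = 12; σ²_Set construction = ((18−10)/6)² = 1.778
te_Costume fitting = (3 + 4·4 + 11)/6 = 30/6 = 5; σ²_Costume fitting = ((11−3)/6)² = 1.778
te_Principal photography = (6 + 4·9 + 24)/6 = 66/6 = 11; σ²_Principal photography = ((24−6)/6)² = 9.000
te_Pickup shots = (8 + 4·12 + 22)/6 = 78/6 = 13; σ²_Pickup shots = ((22−8)/6)² = 5.444
te_Editing = (1 + 4·6 + 11)/6 = 36/6 = 6; σ²_Editing = ((11−1)/6)² = 2.778

Forward pass:
ES_Set construction = 0; EF_Set construction = 12
ES_Costume fitting = 0; EF_Costume fitting = 5
ES_Principal photography = max(EF_Set construction=12, EF_Costume fitting=5) = 12; EF_Principal photography = 12+11 = 23
ES_Pickup shots = max(EF_Set construction=12, EF_Costume fitting=5) = 12; EF_Pickup shots = 12+13 = 25
ES_Editing = max(EF_Costume fitting=5, EF_Principal photography=23, EF_Pickup shots=25) = 25; EF_Editing = 25+6 = 31
Expected project duration μ = 31 days. Critical path: Set construction → Pickup shots → Editing.

Variances on critical path: σ²_Set construction=1.778, σ²_Pickup shots=5.444, σ²_Editing=2.778.
Largest is σ²_Pickup shots = 5.444.

Pickup shots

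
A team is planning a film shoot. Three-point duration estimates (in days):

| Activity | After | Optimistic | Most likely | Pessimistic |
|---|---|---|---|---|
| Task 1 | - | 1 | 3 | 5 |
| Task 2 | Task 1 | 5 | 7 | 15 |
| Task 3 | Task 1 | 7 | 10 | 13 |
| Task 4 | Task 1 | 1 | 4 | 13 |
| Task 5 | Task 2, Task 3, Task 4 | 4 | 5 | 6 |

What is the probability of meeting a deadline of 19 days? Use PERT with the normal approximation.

0.789

te_Task 1 = (1 + 4·3 + 5)/6 = 18/6 = 3; σ²_Task 1 = ((5−1)/6)² = 0.444
te_Task 2 = (5 + 4·7 + 15)/6 = 48/6 = 8; σ²_Task 2 = ((15−5)/6)² = 2.778
te_Task 3 = (7 + 4·10 + 13)/6 = 60/6 = 10; σ²_Task 3 = ((13−7)/6)² = 1.000
te_Task 4 = (1 + 4·4 + 13)/6 = 30/6 = 5; σ²_Task 4 = ((13−1)/6)² = 4.000
te_Task 5 = (4 + 4·5 + 6)/6 = 30/6 = 5; σ²_Task 5 = ((6−4)/6)² = 0.111

Forward pass:
ES_Task 1 = 0; EF_Task 1 = 3
ES_Task 2 = 3; EF_Task 2 = 3+8 = 11
ES_Task 3 = 3; EF_Task 3 = 3+10 = 13
ES_Task 4 = 3; EF_Task 4 = 3+5 = 8
ES_Task 5 = max(EF_Task 2=11, EF_Task 3=13, EF_Task 4=8) = 13; EF_Task 5 = 13+5 = 18
Expected project duration μ = 18 days. Critical path: Task 1 → Task 3 → Task 5.

Variance along critical path = 0.444 + 1.000 + 0.111 = 1.556; σ = √1.556 = 1.247 days.
Z = (19 − 18) / 1.247 = 0.802
P(T ≤ 19) = Φ(0.802) ≈ 0.789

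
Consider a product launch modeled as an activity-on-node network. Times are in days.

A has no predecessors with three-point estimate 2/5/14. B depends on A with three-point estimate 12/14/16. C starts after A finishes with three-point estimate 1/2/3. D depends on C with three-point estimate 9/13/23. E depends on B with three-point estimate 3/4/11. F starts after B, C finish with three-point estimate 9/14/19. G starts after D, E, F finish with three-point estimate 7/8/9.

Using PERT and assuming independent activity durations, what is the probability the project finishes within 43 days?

0.644

te_A = (2 + 4·5 + 14)/6 = 36/6 = 6; σ²_A = ((14−2)/6)² = 4.000
te_B = (12 + 4·14 + 16)/6 = 84/6 = 14; σ²_B = ((16−12)/6)² = 0.444
te_C = (1 + 4·2 + 3)/6 = 12/6 = 2; σ²_C = ((3−1)/6)² = 0.111
te_D = (9 + 4·13 + 23)/6 = 84/6 = 14; σ²_D = ((23−9)/6)² = 5.444
te_E = (3 + 4·4 + 11)/6 = 30/6 = 5; σ²_E = ((11−3)/6)² = 1.778
te_F = (9 + 4·14 + 19)/6 = 84/6 = 14; σ²_F = ((19−9)/6)² = 2.778
te_G = (7 + 4·8 + 9)/6 = 48/6 = 8; σ²_G = ((9−7)/6)² = 0.111

Forward pass:
ES_A = 0; EF_A = 6
ES_B = 6; EF_B = 6+14 = 20
ES_C = 6; EF_C = 6+2 = 8
ES_D = 8; EF_D = 8+14 = 22
ES_E = 20; EF_E = 20+5 = 25
ES_F = max(EF_B=20, EF_C=8) = 20; EF_F = 20+14 = 34
ES_G = max(EF_D=22, EF_E=25, EF_F=34) = 34; EF_G = 34+8 = 42
Expected project duration μ = 42 days. Critical path: A → B → F → G.

Variance along critical path = 4.000 + 0.444 + 2.778 + 0.111 = 7.333; σ = √7.333 = 2.708 days.
Z = (43 − 42) / 2.708 = 0.369
P(T ≤ 43) = Φ(0.369) ≈ 0.644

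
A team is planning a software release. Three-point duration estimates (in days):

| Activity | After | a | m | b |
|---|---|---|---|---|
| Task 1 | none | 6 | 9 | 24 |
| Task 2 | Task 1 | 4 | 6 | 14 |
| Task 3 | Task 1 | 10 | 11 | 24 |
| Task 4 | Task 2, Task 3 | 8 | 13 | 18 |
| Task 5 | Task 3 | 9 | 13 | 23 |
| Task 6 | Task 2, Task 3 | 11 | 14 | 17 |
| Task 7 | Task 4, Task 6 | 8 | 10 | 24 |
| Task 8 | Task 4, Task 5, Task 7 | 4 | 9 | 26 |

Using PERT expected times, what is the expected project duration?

61 days

te_Task 1 = (6 + 4·9 + 24)/6 = 66/6 = 11
te_Task 2 = (4 + 4·6 + 14)/6 = 42/6 = 7
te_Task 3 = (10 + 4·11 + 24)/6 = 78/6 = 13
te_Task 4 = (8 + 4·13 + 18)/6 = 78/6 = 13
te_Task 5 = (9 + 4·13 + 23)/6 = 84/6 = 14
te_Task 6 = (11 + 4·14 + 17)/6 = 84/6 = 14
te_Task 7 = (8 + 4·10 + 24)/6 = 72/6 = 12
te_Task 8 = (4 + 4·9 + 26)/6 = 66/6 = 11

Forward pass:
ES_Task 1 = 0; EF_Task 1 = 11
ES_Task 2 = 11; EF_Task 2 = 11+7 = 18
ES_Task 3 = 11; EF_Task 3 = 11+13 = 24
ES_Task 4 = max(EF_Task 2=18, EF_Task 3=24) = 24; EF_Task 4 = 24+13 = 37
ES_Task 5 = 24; EF_Task 5 = 24+14 = 38
ES_Task 6 = max(EF_Task 2=18, EF_Task 3=24) = 24; EF_Task 6 = 24+14 = 38
ES_Task 7 = max(EF_Task 4=37, EF_Task 6=38) = 38; EF_Task 7 = 38+12 = 50
ES_Task 8 = max(EF_Task 4=37, EF_Task 5=38, EF_Task 7=50) = 50; EF_Task 8 = 50+11 = 61
Expected project duration μ = 61 days. Critical path: Task 1 → Task 3 → Task 6 → Task 7 → Task 8.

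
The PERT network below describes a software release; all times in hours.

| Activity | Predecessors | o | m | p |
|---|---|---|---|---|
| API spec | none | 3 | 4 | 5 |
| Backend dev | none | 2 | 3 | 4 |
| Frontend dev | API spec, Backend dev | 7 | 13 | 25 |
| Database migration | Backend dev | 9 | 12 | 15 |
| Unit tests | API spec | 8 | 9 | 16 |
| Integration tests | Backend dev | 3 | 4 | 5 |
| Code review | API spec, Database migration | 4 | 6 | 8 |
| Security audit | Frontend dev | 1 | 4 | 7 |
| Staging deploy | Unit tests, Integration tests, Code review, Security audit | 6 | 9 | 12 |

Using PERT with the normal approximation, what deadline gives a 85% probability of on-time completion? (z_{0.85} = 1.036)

34.5 hours

te_API spec = (3 + 4·4 + 5)/6 = 24/6 = 4; σ²_API spec = ((5−3)/6)² = 0.111
te_Backend dev = (2 + 4·3 + 4)/6 = 18/6 = 3; σ²_Backend dev = ((4−2)/6)² = 0.111
te_Frontend dev = (7 + 4·13 + 25)/6 = 84/6 = 14; σ²_Frontend dev = ((25−7)/6)² = 9.000
te_Database migration = (9 + 4·12 + 15)/6 = 72/6 = 12; σ²_Database migration = ((15−9)/6)² = 1.000
te_Unit tests = (8 + 4·9 + 16)/6 = 60/6 = 10; σ²_Unit tests = ((16−8)/6)² = 1.778
te_Integration tests = (3 + 4·4 + 5)/6 = 24/6 = 4; σ²_Integration tests = ((5−3)/6)² = 0.111
te_Code review = (4 + 4·6 + 8)/6 = 36/6 = 6; σ²_Code review = ((8−4)/6)² = 0.444
te_Security audit = (1 + 4·4 + 7)/6 = 24/6 = 4; σ²_Security audit = ((7−1)/6)² = 1.000
te_Staging deploy = (6 + 4·9 + 12)/6 = 54/6 = 9; σ²_Staging deploy = ((12−6)/6)² = 1.000

Forward pass:
ES_API spec = 0; EF_API spec = 4
ES_Backend dev = 0; EF_Backend dev = 3
ES_Frontend dev = max(EF_API spec=4, EF_Backend dev=3) = 4; EF_Frontend dev = 4+14 = 18
ES_Database migration = 3; EF_Database migration = 3+12 = 15
ES_Unit tests = 4; EF_Unit tests = 4+10 = 14
ES_Integration tests = 3; EF_Integration tests = 3+4 = 7
ES_Code review = max(EF_API spec=4, EF_Database migration=15) = 15; EF_Code review = 15+6 = 21
ES_Security audit = 18; EF_Security audit = 18+4 = 22
ES_Staging deploy = max(EF_Unit tests=14, EF_Integration tests=7, EF_Code review=21, EF_Security audit=22) = 22; EF_Staging deploy = 22+9 = 31
Expected project duration μ = 31 hours. Critical path: API spec → Frontend dev → Security audit → Staging deploy.

Variance along critical path = 0.111 + 9.000 + 1.000 + 1.000 = 11.111; σ = 3.333 hours.
D = μ + z·σ = 31 + 1.036·3.333 = 34.5 hours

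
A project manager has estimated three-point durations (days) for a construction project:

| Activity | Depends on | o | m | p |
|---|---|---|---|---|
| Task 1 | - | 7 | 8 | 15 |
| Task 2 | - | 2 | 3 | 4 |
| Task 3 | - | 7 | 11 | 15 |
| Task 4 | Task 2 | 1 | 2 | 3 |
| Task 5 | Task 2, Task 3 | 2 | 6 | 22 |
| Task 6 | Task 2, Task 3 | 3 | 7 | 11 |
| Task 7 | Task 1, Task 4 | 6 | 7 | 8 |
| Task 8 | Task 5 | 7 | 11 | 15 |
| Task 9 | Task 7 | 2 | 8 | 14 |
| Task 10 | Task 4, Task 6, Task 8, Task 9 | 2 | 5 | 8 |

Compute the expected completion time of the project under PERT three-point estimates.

35 days

te_Task 1 = (7 + 4·8 + 15)/6 = 54/6 = 9
te_Task 2 = (2 + 4·3 + 4)/6 = 18/6 = 3
te_Task 3 = (7 + 4·11 + 15)/6 = 66/6 = 11
te_Task 4 = (1 + 4·2 + 3)/6 = 12/6 = 2
te_Task 5 = (2 + 4·6 + 22)/6 = 48/6 = 8
te_Task 6 = (3 + 4·7 + 11)/6 = 42/6 = 7
te_Task 7 = (6 + 4·7 + 8)/6 = 42/6 = 7
te_Task 8 = (7 + 4·11 + 15)/6 = 66/6 = 11
te_Task 9 = (2 + 4·8 + 14)/6 = 48/6 = 8
te_Task 10 = (2 + 4·5 + 8)/6 = 30/6 = 5

Forward pass:
ES_Task 1 = 0; EF_Task 1 = 9
ES_Task 2 = 0; EF_Task 2 = 3
ES_Task 3 = 0; EF_Task 3 = 11
ES_Task 4 = 3; EF_Task 4 = 3+2 = 5
ES_Task 5 = max(EF_Task 2=3, EF_Task 3=11) = 11; EF_Task 5 = 11+8 = 19
ES_Task 6 = max(EF_Task 2=3, EF_Task 3=11) = 11; EF_Task 6 = 11+7 = 18
ES_Task 7 = max(EF_Task 1=9, EF_Task 4=5) = 9; EF_Task 7 = 9+7 = 16
ES_Task 8 = 19; EF_Task 8 = 19+11 = 30
ES_Task 9 = 16; EF_Task 9 = 16+8 = 24
ES_Task 10 = max(EF_Task 4=5, EF_Task 6=18, EF_Task 8=30, EF_Task 9=24) = 30; EF_Task 10 = 30+5 = 35
Expected project duration μ = 35 days. Critical path: Task 3 → Task 5 → Task 8 → Task 10.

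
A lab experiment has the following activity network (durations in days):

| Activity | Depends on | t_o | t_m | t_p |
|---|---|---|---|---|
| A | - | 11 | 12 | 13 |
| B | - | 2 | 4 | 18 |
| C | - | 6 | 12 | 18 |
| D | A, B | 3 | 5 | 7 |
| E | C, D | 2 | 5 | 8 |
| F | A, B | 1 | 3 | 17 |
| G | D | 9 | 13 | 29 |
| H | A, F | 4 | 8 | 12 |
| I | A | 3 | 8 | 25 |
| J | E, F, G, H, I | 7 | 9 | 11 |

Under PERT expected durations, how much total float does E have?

te_A = (11 + 4·12 + 13)/6 = 72/6 = 12
te_B = (2 + 4·4 + 18)/6 = 36/6 = 6
te_C = (6 + 4·12 + 18)/6 = 72/6 = 12
te_D = (3 + 4·5 + 7)/6 = 30/6 = 5
te_E = (2 + 4·5 + 8)/6 = 30/6 = 5
te_F = (1 + 4·3 + 17)/6 = 30/6 = 5
te_G = (9 + 4·13 + 29)/6 = 90/6 = 15
te_H = (4 + 4·8 + 12)/6 = 48/6 = 8
te_I = (3 + 4·8 + 25)/6 = 60/6 = 10
te_J = (7 + 4·9 + 11)/6 = 54/6 = 9

Forward pass:
ES_A = 0; EF_A = 12
ES_B = 0; EF_B = 6
ES_C = 0; EF_C = 12
ES_D = max(EF_A=12, EF_B=6) = 12; EF_D = 12+5 = 17
ES_E = max(EF_C=12, EF_D=17) = 17; EF_E = 17+5 = 22
ES_F = max(EF_A=12, EF_B=6) = 12; EF_F = 12+5 = 17
ES_G = 17; EF_G = 17+15 = 32
ES_H = max(EF_A=12, EF_F=17) = 17; EF_H = 17+8 = 25
ES_I = 12; EF_I = 12+10 = 22
ES_J = max(EF_E=22, EF_F=17, EF_G=32, EF_H=25, EF_I=22) = 32; EF_J = 32+9 = 41
Expected project duration μ = 41 days. Critical path: A → D → G → J.

Backward pass:
LF_J = 41; LS_J = 41−9 = 32
LF_I = LS_J = 32; LS_I = 32−10 = 22
LF_H = LS_J = 32; LS_H = 32−8 = 24
LF_G = LS_J = 32; LS_G = 32−15 = 17
LF_F = min(LS_H=24, LS_J=32) = 24; LS_F = 24−5 = 19
LF_E = LS_J = 32; LS_E = 32−5 = 27
LF_D = min(LS_E=27, LS_G=17) = 17; LS_D = 17−5 = 12
LF_C = LS_E = 27; LS_C = 27−12 = 15
LF_B = min(LS_D=12, LS_F=19) = 12; LS_B = 12−6 = 6
LF_A = min(LS_D=12, LS_F=19, LS_H=24, LS_I=22) = 12; LS_A = 12−12 = 0
Slack_E = LS_E − ES_E = 27 − 17 = 10

10 days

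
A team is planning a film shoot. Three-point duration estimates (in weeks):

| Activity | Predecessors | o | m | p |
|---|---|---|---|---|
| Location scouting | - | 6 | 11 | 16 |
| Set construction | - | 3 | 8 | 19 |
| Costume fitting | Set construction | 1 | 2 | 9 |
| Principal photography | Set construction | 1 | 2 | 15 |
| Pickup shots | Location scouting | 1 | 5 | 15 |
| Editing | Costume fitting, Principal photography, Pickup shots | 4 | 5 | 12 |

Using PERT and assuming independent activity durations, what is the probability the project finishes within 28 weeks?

0.943

te_Location scouting = (6 + 4·11 + 16)/6 = 66/6 = 11; σ²_Location scouting = ((16−6)/6)² = 2.778
te_Set construction = (3 + 4·8 + 19)/6 = 54/6 = 9; σ²_Set construction = ((19−3)/6)² = 7.111
te_Costume fitting = (1 + 4·2 + 9)/6 = 18/6 = 3; σ²_Costume fitting = ((9−1)/6)² = 1.778
te_Principal photography = (1 + 4·2 + 15)/6 = 24/6 = 4; σ²_Principal photography = ((15−1)/6)² = 5.444
te_Pickup shots = (1 + 4·5 + 15)/6 = 36/6 = 6; σ²_Pickup shots = ((15−1)/6)² = 5.444
te_Editing = (4 + 4·5 + 12)/6 = 36/6 = 6; σ²_Editing = ((12−4)/6)² = 1.778

Forward pass:
ES_Location scouting = 0; EF_Location scouting = 11
ES_Set construction = 0; EF_Set construction = 9
ES_Costume fitting = 9; EF_Costume fitting = 9+3 = 12
ES_Principal photography = 9; EF_Principal photography = 9+4 = 13
ES_Pickup shots = 11; EF_Pickup shots = 11+6 = 17
ES_Editing = max(EF_Costume fitting=12, EF_Principal photography=13, EF_Pickup shots=17) = 17; EF_Editing = 17+6 = 23
Expected project duration μ = 23 weeks. Critical path: Location scouting → Pickup shots → Editing.

Variance along critical path = 2.778 + 5.444 + 1.778 = 10.000; σ = √10.000 = 3.162 weeks.
Z = (28 − 23) / 3.162 = 1.581
P(T ≤ 28) = Φ(1.581) ≈ 0.943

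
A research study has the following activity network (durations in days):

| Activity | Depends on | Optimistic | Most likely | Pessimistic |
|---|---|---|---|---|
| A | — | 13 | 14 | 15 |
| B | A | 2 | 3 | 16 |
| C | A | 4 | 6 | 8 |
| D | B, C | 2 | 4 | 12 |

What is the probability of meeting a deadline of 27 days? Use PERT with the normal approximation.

0.863

te_A = (13 + 4·14 + 15)/6 = 84/6 = 14; σ²_A = ((15−13)/6)² = 0.111
te_B = (2 + 4·3 + 16)/6 = 30/6 = 5; σ²_B = ((16−2)/6)² = 5.444
te_C = (4 + 4·6 + 8)/6 = 36/6 = 6; σ²_C = ((8−4)/6)² = 0.444
te_D = (2 + 4·4 + 12)/6 = 30/6 = 5; σ²_D = ((12−2)/6)² = 2.778

Forward pass:
ES_A = 0; EF_A = 14
ES_B = 14; EF_B = 14+5 = 19
ES_C = 14; EF_C = 14+6 = 20
ES_D = max(EF_B=19, EF_C=20) = 20; EF_D = 20+5 = 25
Expected project duration μ = 25 days. Critical path: A → C → D.

Variance along critical path = 0.111 + 0.444 + 2.778 = 3.333; σ = √3.333 = 1.826 days.
Z = (27 − 25) / 1.826 = 1.095
P(T ≤ 27) = Φ(1.095) ≈ 0.863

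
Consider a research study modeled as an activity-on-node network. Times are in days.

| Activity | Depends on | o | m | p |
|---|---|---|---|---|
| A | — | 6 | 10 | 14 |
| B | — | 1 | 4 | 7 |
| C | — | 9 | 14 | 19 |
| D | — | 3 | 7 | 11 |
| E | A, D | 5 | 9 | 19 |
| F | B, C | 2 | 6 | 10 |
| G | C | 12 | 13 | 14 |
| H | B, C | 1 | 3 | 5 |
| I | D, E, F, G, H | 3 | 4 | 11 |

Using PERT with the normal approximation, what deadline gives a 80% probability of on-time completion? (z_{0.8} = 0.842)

33.8 days

te_A = (6 + 4·10 + 14)/6 = 60/6 = 10; σ²_A = ((14−6)/6)² = 1.778
te_B = (1 + 4·4 + 7)/6 = 24/6 = 4; σ²_B = ((7−1)/6)² = 1.000
te_C = (9 + 4·14 + 19)/6 = 84/6 = 14; σ²_C = ((19−9)/6)² = 2.778
te_D = (3 + 4·7 + 11)/6 = 42/6 = 7; σ²_D = ((11−3)/6)² = 1.778
te_E = (5 + 4·9 + 19)/6 = 60/6 = 10; σ²_E = ((19−5)/6)² = 5.444
te_F = (2 + 4·6 + 10)/6 = 36/6 = 6; σ²_F = ((10−2)/6)² = 1.778
te_G = (12 + 4·13 + 14)/6 = 78/6 = 13; σ²_G = ((14−12)/6)² = 0.111
te_H = (1 + 4·3 + 5)/6 = 18/6 = 3; σ²_H = ((5−1)/6)² = 0.444
te_I = (3 + 4·4 + 11)/6 = 30/6 = 5; σ²_I = ((11−3)/6)² = 1.778

Forward pass:
ES_A = 0; EF_A = 10
ES_B = 0; EF_B = 4
ES_C = 0; EF_C = 14
ES_D = 0; EF_D = 7
ES_E = max(EF_A=10, EF_D=7) = 10; EF_E = 10+10 = 20
ES_F = max(EF_B=4, EF_C=14) = 14; EF_F = 14+6 = 20
ES_G = 14; EF_G = 14+13 = 27
ES_H = max(EF_B=4, EF_C=14) = 14; EF_H = 14+3 = 17
ES_I = max(EF_D=7, EF_E=20, EF_F=20, EF_G=27, EF_H=17) = 27; EF_I = 27+5 = 32
Expected project duration μ = 32 days. Critical path: C → G → I.

Variance along critical path = 2.778 + 0.111 + 1.778 = 4.667; σ = 2.160 days.
D = μ + z·σ = 32 + 0.842·2.160 = 33.8 days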